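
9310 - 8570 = 740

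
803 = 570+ 233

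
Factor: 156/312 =1/2 = 2^(-1 ) 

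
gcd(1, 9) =1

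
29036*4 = 116144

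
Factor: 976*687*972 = 651737664=2^6*3^6*61^1*229^1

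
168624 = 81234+87390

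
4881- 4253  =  628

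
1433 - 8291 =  - 6858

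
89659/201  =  446 + 13/201 = 446.06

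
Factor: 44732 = 2^2*53^1*211^1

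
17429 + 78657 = 96086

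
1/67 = 1/67  =  0.01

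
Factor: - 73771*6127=  -  451994917 = - 11^1*557^1*  73771^1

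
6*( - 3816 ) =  - 22896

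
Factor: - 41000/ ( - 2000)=41/2= 2^( - 1 ) * 41^1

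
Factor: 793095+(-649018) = 19^1 * 7583^1 = 144077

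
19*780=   14820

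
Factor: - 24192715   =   - 5^1*4838543^1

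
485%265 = 220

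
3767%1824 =119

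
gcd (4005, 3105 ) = 45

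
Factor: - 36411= - 3^1*53^1 *229^1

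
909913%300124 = 9541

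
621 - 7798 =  - 7177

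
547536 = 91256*6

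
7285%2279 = 448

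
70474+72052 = 142526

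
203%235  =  203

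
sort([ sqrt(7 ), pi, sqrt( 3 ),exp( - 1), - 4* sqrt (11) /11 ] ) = [-4*sqrt(11 )/11,  exp(-1 ) , sqrt( 3), sqrt(7),pi]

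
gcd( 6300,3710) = 70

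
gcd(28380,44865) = 15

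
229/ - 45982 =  - 229/45982  =  - 0.00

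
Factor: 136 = 2^3*17^1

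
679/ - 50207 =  - 1 + 49528/50207 = - 0.01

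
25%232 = 25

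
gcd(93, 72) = 3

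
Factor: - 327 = - 3^1*109^1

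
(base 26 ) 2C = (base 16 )40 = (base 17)3d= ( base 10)64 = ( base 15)44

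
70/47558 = 5/3397 = 0.00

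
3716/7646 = 1858/3823=0.49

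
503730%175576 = 152578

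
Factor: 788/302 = 2^1*151^( - 1)*197^1 =394/151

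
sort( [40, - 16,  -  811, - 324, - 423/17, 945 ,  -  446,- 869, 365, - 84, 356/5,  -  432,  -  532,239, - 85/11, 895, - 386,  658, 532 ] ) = [ - 869, - 811,- 532, - 446, - 432,-386, - 324,  -  84, - 423/17, - 16 ,-85/11, 40, 356/5, 239, 365, 532, 658, 895, 945]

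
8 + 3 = 11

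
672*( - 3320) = -2231040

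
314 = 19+295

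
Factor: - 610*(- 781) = 476410 = 2^1* 5^1*11^1*61^1 * 71^1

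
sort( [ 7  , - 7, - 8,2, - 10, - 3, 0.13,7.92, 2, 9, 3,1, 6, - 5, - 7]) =[  -  10, - 8, - 7,-7, - 5, - 3,0.13, 1  ,  2,2, 3,6, 7,7.92, 9]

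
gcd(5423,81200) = 29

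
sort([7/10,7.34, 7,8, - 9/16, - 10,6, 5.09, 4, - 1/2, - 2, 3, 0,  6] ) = [  -  10, - 2, - 9/16, - 1/2, 0, 7/10, 3,4, 5.09,6,6, 7, 7.34,8 ] 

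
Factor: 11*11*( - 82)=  - 2^1 * 11^2 *41^1 = - 9922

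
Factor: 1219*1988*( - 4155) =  - 2^2*3^1*5^1 * 7^1* 23^1 * 53^1 * 71^1*277^1 = -10069110660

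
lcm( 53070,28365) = 1645170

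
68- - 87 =155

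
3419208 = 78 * 43836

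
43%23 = 20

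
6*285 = 1710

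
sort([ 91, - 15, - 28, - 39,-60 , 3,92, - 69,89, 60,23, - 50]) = [ - 69, - 60, - 50,  -  39, - 28, - 15,3,23,60, 89, 91, 92 ] 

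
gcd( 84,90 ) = 6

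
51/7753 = 51/7753 = 0.01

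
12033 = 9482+2551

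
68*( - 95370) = -6485160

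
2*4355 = 8710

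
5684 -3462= 2222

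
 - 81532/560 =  - 20383/140 = -145.59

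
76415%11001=10409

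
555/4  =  138 +3/4  =  138.75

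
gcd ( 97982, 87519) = 1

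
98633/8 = 12329 +1/8 = 12329.12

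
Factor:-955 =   -  5^1*191^1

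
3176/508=6+32/127 = 6.25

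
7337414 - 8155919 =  - 818505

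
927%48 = 15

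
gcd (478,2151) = 239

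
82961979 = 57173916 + 25788063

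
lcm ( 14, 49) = 98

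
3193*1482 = 4732026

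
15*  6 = 90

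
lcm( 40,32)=160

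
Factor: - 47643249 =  - 3^1*31^1*359^1*1427^1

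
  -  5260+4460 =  - 800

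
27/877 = 27/877 = 0.03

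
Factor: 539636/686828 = 134909/171707 = 134909^1*171707^( -1 )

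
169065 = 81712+87353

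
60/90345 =4/6023 =0.00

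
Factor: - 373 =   -  373^1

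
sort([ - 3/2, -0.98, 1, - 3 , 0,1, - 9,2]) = [  -  9, - 3, - 3/2,-0.98,0, 1,1,2] 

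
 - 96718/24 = -4030 +1/12 = - 4029.92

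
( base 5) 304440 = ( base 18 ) 1CF5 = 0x270B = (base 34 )8lx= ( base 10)9995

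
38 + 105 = 143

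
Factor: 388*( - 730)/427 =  - 283240/427 = - 2^3 * 5^1*7^(-1 )*61^( - 1)*73^1*97^1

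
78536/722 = 39268/361 =108.78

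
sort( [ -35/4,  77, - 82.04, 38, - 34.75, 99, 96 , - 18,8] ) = [ - 82.04,-34.75, - 18, - 35/4,  8, 38,77, 96 , 99]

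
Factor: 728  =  2^3*7^1  *13^1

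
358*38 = 13604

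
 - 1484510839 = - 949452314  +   - 535058525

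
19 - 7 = 12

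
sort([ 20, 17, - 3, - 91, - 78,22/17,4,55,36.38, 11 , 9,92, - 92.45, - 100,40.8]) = [ - 100, - 92.45, - 91, - 78,-3,22/17, 4,9,11,  17,20,  36.38, 40.8, 55, 92]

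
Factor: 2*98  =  196 = 2^2*7^2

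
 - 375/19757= - 375/19757 = - 0.02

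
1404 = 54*26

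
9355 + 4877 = 14232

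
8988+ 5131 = 14119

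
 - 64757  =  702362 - 767119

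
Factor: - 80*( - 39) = 3120 = 2^4*3^1 * 5^1*13^1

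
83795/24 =3491 + 11/24 = 3491.46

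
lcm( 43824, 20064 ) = 1665312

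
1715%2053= 1715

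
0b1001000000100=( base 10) 4612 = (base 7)16306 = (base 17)FG5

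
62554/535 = 62554/535 = 116.92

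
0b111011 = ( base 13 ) 47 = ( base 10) 59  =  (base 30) 1t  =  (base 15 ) 3E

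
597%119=2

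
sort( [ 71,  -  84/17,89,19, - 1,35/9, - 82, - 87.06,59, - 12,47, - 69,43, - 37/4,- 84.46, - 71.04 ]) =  [-87.06,  -  84.46, - 82, - 71.04, - 69,  -  12, - 37/4 , - 84/17,-1 , 35/9,19,  43,47,59,71,89 ] 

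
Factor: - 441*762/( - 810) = 6223/15  =  3^( - 1 ) *5^(-1)*7^2 * 127^1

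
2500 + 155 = 2655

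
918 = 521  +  397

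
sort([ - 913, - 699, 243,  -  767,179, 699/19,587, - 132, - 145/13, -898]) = [ - 913, - 898, - 767, - 699, - 132 , - 145/13,699/19,179,243,587]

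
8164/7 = 1166  +  2/7 = 1166.29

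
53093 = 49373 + 3720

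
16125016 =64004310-47879294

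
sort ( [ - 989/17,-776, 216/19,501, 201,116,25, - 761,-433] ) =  [ - 776, - 761,- 433,-989/17,  216/19,25,  116,  201, 501]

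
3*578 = 1734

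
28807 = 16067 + 12740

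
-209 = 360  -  569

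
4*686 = 2744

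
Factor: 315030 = 2^1 *3^1 * 5^1*10501^1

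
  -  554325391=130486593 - 684811984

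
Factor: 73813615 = 5^1*14762723^1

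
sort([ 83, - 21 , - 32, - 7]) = [-32 , - 21, - 7,83]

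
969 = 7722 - 6753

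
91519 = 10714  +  80805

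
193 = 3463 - 3270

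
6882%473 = 260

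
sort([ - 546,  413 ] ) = [ - 546,413]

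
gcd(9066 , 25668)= 6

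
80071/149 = 80071/149 = 537.39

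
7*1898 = 13286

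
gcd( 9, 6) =3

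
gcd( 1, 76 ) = 1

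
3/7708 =3/7708 = 0.00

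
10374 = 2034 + 8340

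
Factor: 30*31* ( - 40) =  - 2^4*3^1  *  5^2*31^1 = - 37200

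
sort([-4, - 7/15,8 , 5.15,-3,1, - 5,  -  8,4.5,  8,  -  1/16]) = [ - 8,-5,-4,  -  3  , - 7/15, - 1/16, 1 , 4.5,5.15, 8,8 ] 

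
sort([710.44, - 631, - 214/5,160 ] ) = [-631, - 214/5,160, 710.44]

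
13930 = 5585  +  8345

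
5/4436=5/4436 = 0.00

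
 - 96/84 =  - 8/7 =- 1.14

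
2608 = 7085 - 4477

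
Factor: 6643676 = 2^2*13^1  *127763^1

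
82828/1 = 82828 = 82828.00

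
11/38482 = 11/38482 = 0.00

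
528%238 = 52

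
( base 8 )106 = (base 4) 1012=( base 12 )5a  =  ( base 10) 70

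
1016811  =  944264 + 72547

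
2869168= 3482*824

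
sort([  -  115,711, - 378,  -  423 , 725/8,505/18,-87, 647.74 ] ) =[  -  423, - 378, - 115, - 87, 505/18, 725/8, 647.74, 711]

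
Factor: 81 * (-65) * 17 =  - 3^4 * 5^1*13^1 * 17^1 = - 89505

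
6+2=8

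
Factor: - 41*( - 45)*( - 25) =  - 46125 = - 3^2*5^3*41^1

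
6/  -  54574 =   -  1+27284/27287 = -  0.00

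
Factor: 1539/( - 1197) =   -  9/7 = -  3^2*7^( - 1)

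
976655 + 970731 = 1947386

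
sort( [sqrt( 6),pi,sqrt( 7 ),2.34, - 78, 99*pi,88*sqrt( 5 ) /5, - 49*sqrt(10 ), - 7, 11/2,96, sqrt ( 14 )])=[ - 49*sqrt(10), - 78, - 7, 2.34,  sqrt( 6 ),sqrt(7),pi,sqrt(  14 ),11/2,88*sqrt(5 )/5,96,99*pi]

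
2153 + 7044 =9197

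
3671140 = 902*4070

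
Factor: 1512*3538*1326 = 7093378656 = 2^5*3^4*7^1*13^1*17^1*29^1*61^1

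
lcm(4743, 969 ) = 90117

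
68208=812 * 84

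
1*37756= 37756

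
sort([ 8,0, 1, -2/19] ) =[  -  2/19, 0, 1, 8 ]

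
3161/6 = 526+ 5/6 = 526.83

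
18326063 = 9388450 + 8937613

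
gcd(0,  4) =4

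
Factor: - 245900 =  - 2^2 * 5^2*2459^1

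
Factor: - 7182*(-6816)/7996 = 12238128/1999= 2^4*3^4* 7^1*19^1*71^1*1999^( -1) 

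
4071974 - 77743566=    - 73671592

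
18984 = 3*6328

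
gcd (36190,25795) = 385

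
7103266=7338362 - 235096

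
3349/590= 3349/590 = 5.68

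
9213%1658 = 923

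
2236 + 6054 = 8290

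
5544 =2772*2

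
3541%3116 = 425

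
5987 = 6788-801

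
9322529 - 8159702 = 1162827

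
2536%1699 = 837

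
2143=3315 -1172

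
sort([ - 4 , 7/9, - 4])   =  [ - 4,-4,7/9]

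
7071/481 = 14 + 337/481 = 14.70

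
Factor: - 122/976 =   -  2^(  -  3 ) =- 1/8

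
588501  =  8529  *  69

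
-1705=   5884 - 7589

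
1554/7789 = 1554/7789 =0.20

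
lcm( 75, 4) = 300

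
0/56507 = 0 = 0.00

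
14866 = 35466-20600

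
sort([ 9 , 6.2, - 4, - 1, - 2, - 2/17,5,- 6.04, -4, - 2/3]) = [ - 6.04, - 4, - 4, - 2, - 1, - 2/3, - 2/17,5 , 6.2 , 9]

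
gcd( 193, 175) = 1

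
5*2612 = 13060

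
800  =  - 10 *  ( - 80)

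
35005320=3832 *9135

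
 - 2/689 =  - 2/689  =  - 0.00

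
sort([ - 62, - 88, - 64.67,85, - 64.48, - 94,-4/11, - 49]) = [ - 94, - 88,- 64.67, - 64.48, - 62, - 49 , - 4/11,85 ] 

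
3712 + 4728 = 8440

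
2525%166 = 35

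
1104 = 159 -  - 945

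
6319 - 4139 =2180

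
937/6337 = 937/6337= 0.15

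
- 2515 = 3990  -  6505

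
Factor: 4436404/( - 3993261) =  - 2^2 * 3^(- 1)*7^1*47^( -1 )*127^( -1)*223^( -1)*158443^1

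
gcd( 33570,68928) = 6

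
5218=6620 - 1402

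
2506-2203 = 303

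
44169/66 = 14723/22 = 669.23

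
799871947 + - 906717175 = -106845228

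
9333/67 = 9333/67 = 139.30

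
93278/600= 155 +139/300 = 155.46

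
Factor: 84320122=2^1*6337^1*6653^1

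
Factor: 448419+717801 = 2^2*3^2 *5^1*11^1*19^1*31^1 = 1166220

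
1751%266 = 155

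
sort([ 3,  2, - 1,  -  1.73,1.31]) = [-1.73, - 1, 1.31, 2,3]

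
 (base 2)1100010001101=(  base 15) 1CE0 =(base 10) 6285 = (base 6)45033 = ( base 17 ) 14cc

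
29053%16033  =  13020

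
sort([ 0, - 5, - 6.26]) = [-6.26,  -  5, 0]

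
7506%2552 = 2402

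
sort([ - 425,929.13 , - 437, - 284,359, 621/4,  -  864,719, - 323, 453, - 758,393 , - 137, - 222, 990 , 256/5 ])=[ - 864, - 758, - 437 ,-425,-323,  -  284 ,- 222, - 137, 256/5, 621/4,359, 393,453,719,  929.13,990 ]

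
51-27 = 24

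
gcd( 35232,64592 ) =5872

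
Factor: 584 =2^3*73^1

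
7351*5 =36755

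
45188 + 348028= 393216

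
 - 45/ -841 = 45/841 = 0.05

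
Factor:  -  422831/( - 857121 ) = 3^( - 1)*547^1*773^1 * 285707^( - 1 )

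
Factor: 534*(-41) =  - 2^1*3^1 * 41^1*89^1 =- 21894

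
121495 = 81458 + 40037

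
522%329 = 193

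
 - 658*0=0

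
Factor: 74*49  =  2^1*7^2*37^1  =  3626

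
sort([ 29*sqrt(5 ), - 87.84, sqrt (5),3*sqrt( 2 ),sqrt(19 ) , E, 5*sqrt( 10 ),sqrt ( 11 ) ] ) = [ - 87.84, sqrt( 5),E , sqrt(11 ), 3 * sqrt (2 ),sqrt(19 ),5*sqrt(10 ), 29*sqrt (5 ) ]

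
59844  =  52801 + 7043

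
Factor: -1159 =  - 19^1*61^1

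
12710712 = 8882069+3828643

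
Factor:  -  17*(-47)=799= 17^1 *47^1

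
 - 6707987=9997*(- 671 ) 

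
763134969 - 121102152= 642032817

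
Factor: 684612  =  2^2 * 3^4*2113^1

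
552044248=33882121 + 518162127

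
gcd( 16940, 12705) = 4235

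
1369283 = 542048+827235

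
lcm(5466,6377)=38262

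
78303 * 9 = 704727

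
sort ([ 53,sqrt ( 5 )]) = [ sqrt(5),53] 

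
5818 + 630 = 6448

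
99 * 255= 25245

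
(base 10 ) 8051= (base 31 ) 8BM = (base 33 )7cw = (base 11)605A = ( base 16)1F73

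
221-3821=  - 3600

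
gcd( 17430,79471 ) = 7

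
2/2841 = 2/2841  =  0.00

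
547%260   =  27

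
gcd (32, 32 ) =32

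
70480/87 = 70480/87 = 810.11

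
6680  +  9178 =15858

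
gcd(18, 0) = 18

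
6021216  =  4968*1212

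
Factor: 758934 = 2^1*3^2*11^1*3833^1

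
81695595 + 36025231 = 117720826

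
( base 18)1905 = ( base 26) COH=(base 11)6638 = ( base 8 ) 21061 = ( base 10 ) 8753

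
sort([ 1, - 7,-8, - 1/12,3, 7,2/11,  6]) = [ - 8, - 7, - 1/12 , 2/11, 1,3,6, 7 ] 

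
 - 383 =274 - 657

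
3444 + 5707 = 9151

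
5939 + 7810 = 13749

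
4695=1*4695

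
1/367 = 1/367 = 0.00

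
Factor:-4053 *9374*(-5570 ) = 2^2*3^1 * 5^1*7^1*43^1 * 109^1 *193^1*557^1 = 211620018540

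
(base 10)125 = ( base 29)49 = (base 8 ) 175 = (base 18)6h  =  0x7D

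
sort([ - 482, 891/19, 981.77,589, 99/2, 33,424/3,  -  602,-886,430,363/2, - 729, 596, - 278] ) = [ - 886, - 729,-602,-482,-278, 33, 891/19 , 99/2, 424/3, 363/2,  430,589,  596, 981.77] 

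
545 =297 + 248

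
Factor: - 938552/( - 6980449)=2^3* 7^( - 1) * 117319^1 * 997207^( - 1)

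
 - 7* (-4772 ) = 33404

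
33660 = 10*3366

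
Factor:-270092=  -  2^2*67523^1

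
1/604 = 1/604 = 0.00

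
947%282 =101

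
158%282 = 158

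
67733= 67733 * 1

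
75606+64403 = 140009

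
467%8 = 3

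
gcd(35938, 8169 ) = 7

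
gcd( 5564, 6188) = 52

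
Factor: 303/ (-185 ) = -3^1*5^( - 1 )*  37^(-1)*  101^1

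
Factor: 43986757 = 43986757^1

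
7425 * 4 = 29700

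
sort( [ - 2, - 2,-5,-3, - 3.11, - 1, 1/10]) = [ - 5, - 3.11, - 3, -2, - 2, - 1,1/10 ]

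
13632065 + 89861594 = 103493659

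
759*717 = 544203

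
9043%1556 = 1263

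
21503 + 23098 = 44601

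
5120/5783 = 5120/5783 = 0.89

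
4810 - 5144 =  - 334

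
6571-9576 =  - 3005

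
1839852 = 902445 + 937407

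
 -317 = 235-552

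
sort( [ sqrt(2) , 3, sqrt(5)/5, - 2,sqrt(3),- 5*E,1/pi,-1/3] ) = [ - 5*E, - 2,-1/3,1/pi , sqrt( 5 )/5,sqrt( 2),sqrt( 3),3] 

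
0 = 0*635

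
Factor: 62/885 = 2^1*3^( - 1)*5^( - 1)*31^1*59^(-1) 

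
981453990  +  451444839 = 1432898829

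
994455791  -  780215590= 214240201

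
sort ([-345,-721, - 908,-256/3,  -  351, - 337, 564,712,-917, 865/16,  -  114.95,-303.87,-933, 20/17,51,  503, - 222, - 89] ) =[ - 933, - 917,-908, - 721, - 351,- 345, - 337,-303.87,-222, - 114.95, - 89,-256/3, 20/17, 51, 865/16, 503, 564,712]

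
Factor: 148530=2^1*3^1*5^1*4951^1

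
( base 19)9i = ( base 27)70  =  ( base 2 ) 10111101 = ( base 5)1224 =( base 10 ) 189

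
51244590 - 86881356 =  - 35636766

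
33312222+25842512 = 59154734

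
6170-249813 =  - 243643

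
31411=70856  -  39445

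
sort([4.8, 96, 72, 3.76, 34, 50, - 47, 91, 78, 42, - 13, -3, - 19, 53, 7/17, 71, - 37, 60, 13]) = [ - 47, - 37, - 19, - 13, - 3, 7/17, 3.76,4.8 , 13, 34, 42,50,  53, 60, 71, 72,78, 91, 96 ] 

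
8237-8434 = - 197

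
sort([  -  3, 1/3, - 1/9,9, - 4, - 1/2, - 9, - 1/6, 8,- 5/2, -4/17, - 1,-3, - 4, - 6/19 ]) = [ - 9, - 4, - 4,-3, -3, - 5/2, - 1 , - 1/2, - 6/19, - 4/17, - 1/6, - 1/9 , 1/3, 8,  9 ]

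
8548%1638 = 358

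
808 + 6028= 6836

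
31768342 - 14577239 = 17191103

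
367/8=45 + 7/8 = 45.88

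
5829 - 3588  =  2241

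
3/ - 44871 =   -  1 + 14956/14957=   - 0.00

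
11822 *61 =721142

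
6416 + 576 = 6992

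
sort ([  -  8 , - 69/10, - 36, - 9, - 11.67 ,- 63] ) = [ - 63 , - 36, - 11.67, - 9,-8,- 69/10 ]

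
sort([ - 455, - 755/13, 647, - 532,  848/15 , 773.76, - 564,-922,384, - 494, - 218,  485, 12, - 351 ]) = [ -922, - 564, - 532 , - 494, - 455, - 351, - 218, - 755/13,12,848/15,384,485,647,  773.76]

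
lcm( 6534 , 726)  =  6534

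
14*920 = 12880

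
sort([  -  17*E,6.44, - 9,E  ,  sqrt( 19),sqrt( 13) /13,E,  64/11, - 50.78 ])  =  [  -  50.78, - 17*E,-9,sqrt( 13) /13,E,E, sqrt(19),  64/11,6.44] 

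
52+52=104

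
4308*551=2373708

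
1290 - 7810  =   - 6520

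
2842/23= 123 + 13/23 = 123.57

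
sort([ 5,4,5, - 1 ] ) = [-1, 4,5 , 5] 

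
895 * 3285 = 2940075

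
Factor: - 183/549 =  - 3^( - 1 ) = - 1/3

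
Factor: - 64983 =  -  3^1*21661^1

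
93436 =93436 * 1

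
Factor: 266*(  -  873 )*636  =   - 147690648=   -2^3*3^3*7^1 * 19^1*53^1*97^1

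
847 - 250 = 597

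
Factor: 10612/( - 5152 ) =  - 2^( - 3)*23^(  -  1 ) * 379^1 = -379/184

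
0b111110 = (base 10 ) 62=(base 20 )32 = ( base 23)2G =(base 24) 2e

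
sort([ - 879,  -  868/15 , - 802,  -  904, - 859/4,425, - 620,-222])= [ - 904, - 879,-802, - 620, - 222, - 859/4, - 868/15,425] 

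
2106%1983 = 123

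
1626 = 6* 271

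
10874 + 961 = 11835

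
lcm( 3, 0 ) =0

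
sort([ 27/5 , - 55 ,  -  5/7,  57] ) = [-55 ,-5/7, 27/5,57 ]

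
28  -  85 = -57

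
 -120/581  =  -120/581 = - 0.21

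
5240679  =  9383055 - 4142376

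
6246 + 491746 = 497992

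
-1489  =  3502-4991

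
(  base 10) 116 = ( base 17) 6e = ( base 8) 164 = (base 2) 1110100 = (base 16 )74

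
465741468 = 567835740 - 102094272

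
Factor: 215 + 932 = 31^1*37^1 = 1147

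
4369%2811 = 1558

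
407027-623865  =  -216838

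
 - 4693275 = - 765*6135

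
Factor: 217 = 7^1*31^1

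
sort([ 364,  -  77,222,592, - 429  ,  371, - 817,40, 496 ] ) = [ - 817, - 429, - 77,40,222, 364,371,496,592]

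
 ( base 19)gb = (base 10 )315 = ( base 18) H9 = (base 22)E7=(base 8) 473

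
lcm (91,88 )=8008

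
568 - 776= - 208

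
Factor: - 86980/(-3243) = 2^2 * 3^( - 1)*5^1*23^( - 1 )*47^(  -  1 )*4349^1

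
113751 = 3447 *33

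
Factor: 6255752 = 2^3*781969^1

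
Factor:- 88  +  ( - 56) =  - 144 = - 2^4*3^2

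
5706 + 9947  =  15653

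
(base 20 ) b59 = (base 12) 2739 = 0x119d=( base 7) 16101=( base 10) 4509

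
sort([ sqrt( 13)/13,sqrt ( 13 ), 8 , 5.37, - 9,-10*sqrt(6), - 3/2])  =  [  -  10*sqrt( 6),-9, - 3/2,sqrt( 13 )/13, sqrt( 13 ),  5.37,8]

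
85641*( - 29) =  -2483589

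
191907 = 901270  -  709363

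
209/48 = 4 + 17/48 = 4.35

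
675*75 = 50625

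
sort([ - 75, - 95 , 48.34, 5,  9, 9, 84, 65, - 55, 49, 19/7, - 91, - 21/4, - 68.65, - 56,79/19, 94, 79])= [ - 95, - 91 , - 75,- 68.65, - 56, - 55, - 21/4, 19/7,79/19, 5,9,  9, 48.34,49, 65, 79, 84, 94] 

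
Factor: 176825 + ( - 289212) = - 11^1*17^1 * 601^1 = - 112387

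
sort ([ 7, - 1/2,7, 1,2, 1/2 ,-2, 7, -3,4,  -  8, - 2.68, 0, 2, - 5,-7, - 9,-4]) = [ - 9, - 8, - 7, -5, - 4,- 3, - 2.68,  -  2, - 1/2,0, 1/2 , 1 , 2,2,4, 7, 7, 7 ] 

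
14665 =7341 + 7324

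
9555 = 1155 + 8400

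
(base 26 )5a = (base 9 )165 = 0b10001100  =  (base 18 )7E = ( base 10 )140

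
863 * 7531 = 6499253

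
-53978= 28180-82158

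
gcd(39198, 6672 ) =834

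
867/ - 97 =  - 9 + 6/97  =  - 8.94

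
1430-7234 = -5804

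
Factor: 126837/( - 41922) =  - 2^(-1 ) * 137^( - 1)*829^1  =  - 829/274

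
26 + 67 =93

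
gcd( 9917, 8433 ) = 1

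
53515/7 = 7645 = 7645.00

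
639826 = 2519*254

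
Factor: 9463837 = 509^1*18593^1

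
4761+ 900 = 5661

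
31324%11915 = 7494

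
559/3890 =559/3890 = 0.14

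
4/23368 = 1/5842 = 0.00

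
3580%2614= 966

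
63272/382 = 31636/191 =165.63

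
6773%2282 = 2209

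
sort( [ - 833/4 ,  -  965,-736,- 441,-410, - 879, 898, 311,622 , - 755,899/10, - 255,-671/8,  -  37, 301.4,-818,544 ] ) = [ - 965, - 879,-818, - 755,-736, -441,-410, - 255,  -  833/4, - 671/8,  -  37,899/10,301.4, 311, 544,622,898 ]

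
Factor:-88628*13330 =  - 1181411240 = - 2^3*5^1*31^1*43^1*22157^1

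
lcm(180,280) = 2520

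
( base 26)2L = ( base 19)3G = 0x49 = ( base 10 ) 73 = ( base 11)67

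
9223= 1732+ 7491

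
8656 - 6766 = 1890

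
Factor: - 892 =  - 2^2*223^1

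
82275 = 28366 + 53909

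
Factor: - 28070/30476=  - 35/38 = - 2^( - 1)* 5^1*7^1*19^( - 1 ) 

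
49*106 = 5194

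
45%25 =20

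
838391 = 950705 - 112314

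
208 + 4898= 5106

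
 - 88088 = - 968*91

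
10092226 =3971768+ 6120458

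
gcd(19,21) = 1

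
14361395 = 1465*9803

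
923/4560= 923/4560 = 0.20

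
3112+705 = 3817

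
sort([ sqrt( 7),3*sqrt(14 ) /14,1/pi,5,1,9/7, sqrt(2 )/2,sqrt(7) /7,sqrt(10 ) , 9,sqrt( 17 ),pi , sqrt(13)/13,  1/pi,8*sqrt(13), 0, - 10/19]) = [ - 10/19,0, sqrt( 13 )/13, 1/pi,  1/pi, sqrt( 7)/7,sqrt(2) /2,3* sqrt(14) /14,  1, 9/7, sqrt(7 ),pi, sqrt(10),sqrt(17 ), 5,9,8 *sqrt(13)]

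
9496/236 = 2374/59 = 40.24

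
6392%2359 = 1674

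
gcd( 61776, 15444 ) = 15444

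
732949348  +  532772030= 1265721378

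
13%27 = 13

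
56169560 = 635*88456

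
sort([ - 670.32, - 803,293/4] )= [ - 803, - 670.32, 293/4 ] 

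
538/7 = 76 + 6/7 = 76.86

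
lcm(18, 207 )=414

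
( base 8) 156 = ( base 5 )420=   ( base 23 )4i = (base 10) 110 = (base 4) 1232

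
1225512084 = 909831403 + 315680681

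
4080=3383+697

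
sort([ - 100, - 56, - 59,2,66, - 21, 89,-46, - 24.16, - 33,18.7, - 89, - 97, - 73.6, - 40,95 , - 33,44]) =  [ - 100, - 97, -89, - 73.6 , - 59, - 56, - 46,  -  40 , - 33, - 33, - 24.16, -21,2,18.7,44,66, 89 , 95] 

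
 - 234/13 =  - 18=- 18.00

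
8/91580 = 2/22895= 0.00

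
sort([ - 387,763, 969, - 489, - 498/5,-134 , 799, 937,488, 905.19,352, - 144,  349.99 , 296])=[-489, - 387 ,-144, - 134,-498/5, 296, 349.99,352, 488,763,799, 905.19, 937,969 ]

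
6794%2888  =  1018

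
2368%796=776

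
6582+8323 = 14905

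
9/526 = 9/526 = 0.02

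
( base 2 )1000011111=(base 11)454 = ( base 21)14I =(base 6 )2303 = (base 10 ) 543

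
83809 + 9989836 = 10073645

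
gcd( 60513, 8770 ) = 877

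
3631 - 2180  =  1451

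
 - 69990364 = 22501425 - 92491789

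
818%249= 71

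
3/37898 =3/37898 =0.00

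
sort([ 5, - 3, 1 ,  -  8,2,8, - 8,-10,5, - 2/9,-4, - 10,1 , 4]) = [ - 10,-10, - 8, - 8, - 4, - 3, - 2/9 , 1,1,2,4,  5,5,  8 ]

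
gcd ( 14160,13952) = 16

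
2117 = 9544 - 7427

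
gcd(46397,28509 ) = 559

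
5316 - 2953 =2363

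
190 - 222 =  - 32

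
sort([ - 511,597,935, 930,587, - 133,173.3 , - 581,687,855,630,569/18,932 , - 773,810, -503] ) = [ - 773, - 581, - 511, - 503,-133,569/18,173.3,587,  597,630,687,810, 855,  930,932,935]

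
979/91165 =979/91165 = 0.01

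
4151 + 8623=12774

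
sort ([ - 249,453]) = [ - 249 , 453 ]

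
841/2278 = 841/2278 = 0.37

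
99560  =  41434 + 58126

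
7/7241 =7/7241=0.00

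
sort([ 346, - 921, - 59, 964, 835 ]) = [ - 921, - 59, 346, 835, 964] 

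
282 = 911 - 629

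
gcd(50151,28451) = 1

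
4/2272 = 1/568 =0.00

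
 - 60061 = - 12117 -47944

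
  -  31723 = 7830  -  39553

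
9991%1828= 851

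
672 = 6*112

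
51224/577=88  +  448/577= 88.78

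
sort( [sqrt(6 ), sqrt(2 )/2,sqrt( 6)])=[ sqrt(2)/2, sqrt ( 6), sqrt(6) ] 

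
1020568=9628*106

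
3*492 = 1476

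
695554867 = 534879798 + 160675069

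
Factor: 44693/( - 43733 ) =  - 11^1* 17^1*101^( - 1)*239^1*433^( - 1)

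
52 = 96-44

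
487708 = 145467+342241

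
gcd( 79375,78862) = 1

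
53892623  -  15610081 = 38282542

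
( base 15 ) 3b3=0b1101001011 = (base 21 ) 1j3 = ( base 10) 843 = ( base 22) 1G7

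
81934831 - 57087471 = 24847360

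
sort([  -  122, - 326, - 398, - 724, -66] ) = [ - 724,  -  398 , - 326, - 122, - 66 ] 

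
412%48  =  28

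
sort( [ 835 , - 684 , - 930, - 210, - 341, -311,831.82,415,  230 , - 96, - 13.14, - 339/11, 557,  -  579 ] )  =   [ - 930,-684,  -  579, - 341,-311,-210 ,- 96,  -  339/11 , - 13.14, 230,415, 557, 831.82, 835 ] 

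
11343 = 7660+3683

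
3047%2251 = 796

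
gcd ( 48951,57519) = 63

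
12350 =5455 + 6895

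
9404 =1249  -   - 8155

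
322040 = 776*415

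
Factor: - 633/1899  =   -1/3 = -3^ ( - 1)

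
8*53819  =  430552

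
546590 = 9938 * 55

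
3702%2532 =1170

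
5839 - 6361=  - 522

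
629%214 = 201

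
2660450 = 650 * 4093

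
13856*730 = 10114880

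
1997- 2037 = - 40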